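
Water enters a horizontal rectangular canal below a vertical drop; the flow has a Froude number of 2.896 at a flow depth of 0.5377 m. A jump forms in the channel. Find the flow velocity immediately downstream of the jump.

V₂ = 1.834 m/s

Fr₁ = 2.896 (given).
From the momentum equation for a rectangular channel, y₂/y₁ = ½[√(1 + 8Fr₁²) − 1] = ½[√68.095 − 1] = 3.626.
y₂ = 3.626 × 0.5377 = 1.950 m.
V₁ = Fr₁·√(g·y₁) = 2.896×√(9.81×0.5377) = 6.651 m/s; q = V₁·y₁ = 3.576 m²/s.
V₂ = q/y₂ = 3.576/1.950 = 1.834 m/s.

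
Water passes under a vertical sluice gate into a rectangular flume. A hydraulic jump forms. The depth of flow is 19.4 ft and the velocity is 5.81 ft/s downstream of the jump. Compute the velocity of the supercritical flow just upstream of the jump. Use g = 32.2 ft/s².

Fr₂ = V₂/√(g·y₂) = 5.81/√(32.2×19.4) = 0.232.
The Bélanger relation is symmetric: y₁/y₂ = ½[√(1 + 8Fr₂²) − 1] = ½[√1.432 − 1] = 0.0984.
y₁ = 0.0984 × 19.4 = 1.91 ft.
V₁ = q/y₁ = 113/1.91 = 59.0 ft/s.

V₁ = 59.0 ft/s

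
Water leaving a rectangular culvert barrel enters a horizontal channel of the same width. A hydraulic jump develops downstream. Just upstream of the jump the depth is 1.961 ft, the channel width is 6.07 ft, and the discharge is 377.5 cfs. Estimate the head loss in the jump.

ΔE = 6.862 ft

q = Q/b = 377.5/6.07 = 62.19 ft²/s; V₁ = q/y₁ = 31.71 ft/s. Fr₁ = V₁/√(g·y₁) = 3.991.
By Bélanger, y₂/y₁ = ½[√(1 + 8Fr₁²) − 1] = ½[√128.43 − 1] = 5.166.
y₂ = 5.166 × 1.961 = 10.13 ft.
Head loss: ΔE = (y₂ − y₁)³/(4y₁y₂) = (10.13 − 1.961)³/(4×1.961×10.13) = 545.3/79.47 = 6.862 ft.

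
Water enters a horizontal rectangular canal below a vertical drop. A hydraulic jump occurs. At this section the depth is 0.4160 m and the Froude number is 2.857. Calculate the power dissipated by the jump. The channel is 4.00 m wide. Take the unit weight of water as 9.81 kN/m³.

P = 46.64 kW

Fr₁ = 2.857 (given).
From the momentum equation for a rectangular channel, y₂/y₁ = ½[√(1 + 8Fr₁²) − 1] = ½[√66.300 − 1] = 3.571.
y₂ = 3.571 × 0.4160 = 1.486 m.
Head loss: ΔE = (y₂ − y₁)³/(4y₁y₂) = (1.486 − 0.4160)³/(4×0.4160×1.486) = 1.224/2.472 = 0.4950 m.
V₁ = Fr₁·√(g·y₁) = 2.857×√(9.81×0.4160) = 5.772 m/s; q = V₁·y₁ = 2.401 m²/s. Q = q·b = 2.401 × 4.00 = 9.604 m³/s. P = γ·Q·ΔE = 9.81 × 9.604 × 0.4950 = 46.64 kW.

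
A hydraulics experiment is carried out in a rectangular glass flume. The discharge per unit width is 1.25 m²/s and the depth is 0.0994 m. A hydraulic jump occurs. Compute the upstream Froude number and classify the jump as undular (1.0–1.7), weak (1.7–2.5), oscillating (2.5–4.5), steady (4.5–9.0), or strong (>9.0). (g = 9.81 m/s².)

Fr₁ = 12.7; strong jump

V₁ = q/y₁ = 1.25/0.0994 = 12.6 m/s. Fr₁ = V₁/√(g·y₁) = 12.6/√(9.81×0.0994) = 12.7.
Fr₁ = 12.7 lies in the strong range.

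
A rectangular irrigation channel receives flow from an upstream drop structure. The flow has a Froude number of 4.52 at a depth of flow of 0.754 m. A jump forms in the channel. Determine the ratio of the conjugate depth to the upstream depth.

y₂/y₁ = 5.91

Fr₁ = 4.52 (given).
Sequent-depth ratio: y₂/y₁ = ½[√(1 + 8Fr₁²) − 1] = ½[√164.4 − 1] = 5.91.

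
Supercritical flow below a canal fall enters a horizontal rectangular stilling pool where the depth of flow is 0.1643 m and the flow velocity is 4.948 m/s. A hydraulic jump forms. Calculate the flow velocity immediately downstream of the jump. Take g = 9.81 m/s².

V₂ = 0.9828 m/s

Fr₁ = V₁/√(g·y₁) = 4.948/√(9.81×0.1643) = 3.897.
Bélanger equation: y₂/y₁ = ½[√(1 + 8Fr₁²) − 1] = ½[√122.52 − 1] = 5.034.
y₂ = 5.034 × 0.1643 = 0.8272 m.
q = V₁·y₁ = 4.948 × 0.1643 = 0.8130 m²/s.
V₂ = q/y₂ = 0.8130/0.8272 = 0.9828 m/s.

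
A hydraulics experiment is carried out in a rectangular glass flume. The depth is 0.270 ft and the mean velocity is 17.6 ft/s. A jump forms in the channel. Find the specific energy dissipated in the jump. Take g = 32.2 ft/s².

Fr₁ = V₁/√(g·y₁) = 17.6/√(32.2×0.270) = 5.97.
Bélanger equation: y₂/y₁ = ½[√(1 + 8Fr₁²) − 1] = ½[√286.0 − 1] = 7.96.
y₂ = 7.96 × 0.270 = 2.15 ft.
q = V₁·y₁ = 17.6 × 0.270 = 4.75 ft²/s. V₂ = q/y₂ = 4.75/2.15 = 2.21 ft/s. E₁ = y₁ + V₁²/2g = 5.08 ft; E₂ = y₂ + V₂²/2g = 2.22 ft. ΔE = E₁ − E₂ = 2.86 ft.

ΔE = 2.86 ft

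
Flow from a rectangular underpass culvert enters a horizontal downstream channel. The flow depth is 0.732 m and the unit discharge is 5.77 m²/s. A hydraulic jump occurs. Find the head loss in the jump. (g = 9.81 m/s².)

V₁ = q/y₁ = 5.77/0.732 = 7.88 m/s. Fr₁ = V₁/√(g·y₁) = 7.88/√(9.81×0.732) = 2.94.
From the momentum equation for a rectangular channel, y₂/y₁ = ½[√(1 + 8Fr₁²) − 1] = ½[√70.22 − 1] = 3.69.
y₂ = 3.69 × 0.732 = 2.70 m.
Head loss: ΔE = (y₂ − y₁)³/(4y₁y₂) = (2.70 − 0.732)³/(4×0.732×2.70) = 7.63/7.91 = 0.965 m.

ΔE = 0.965 m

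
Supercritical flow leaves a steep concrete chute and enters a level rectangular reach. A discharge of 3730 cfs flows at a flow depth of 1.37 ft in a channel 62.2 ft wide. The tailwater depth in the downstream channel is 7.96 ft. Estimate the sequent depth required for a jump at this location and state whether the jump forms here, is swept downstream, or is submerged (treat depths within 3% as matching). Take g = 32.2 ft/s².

q = Q/b = 3730/62.2 = 60.0 ft²/s; V₁ = q/y₁ = 43.8 ft/s. Fr₁ = V₁/√(g·y₁) = 6.59.
Sequent-depth ratio: y₂/y₁ = ½[√(1 + 8Fr₁²) − 1] = ½[√348.5 − 1] = 8.83.
y₂ = 8.83 × 1.37 = 12.1 ft.
Tailwater y_tw = 7.96 ft: y_tw < y₂, so the jump is swept downstream.

y₂ = 12.1 ft; the jump is swept downstream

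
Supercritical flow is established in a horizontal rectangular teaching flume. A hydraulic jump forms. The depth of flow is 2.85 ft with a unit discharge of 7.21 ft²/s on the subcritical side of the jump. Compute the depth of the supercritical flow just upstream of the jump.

y₁ = 0.354 ft

V₂ = q/y₂ = 7.21/2.85 = 2.53 ft/s; Fr₂ = V₂/√(g·y₂) = 0.264.
Since the conjugate-depth ratio holds either way, y₁/y₂ = ½[√(1 + 8Fr₂²) − 1] = ½[√1.558 − 1] = 0.124.
y₁ = 0.124 × 2.85 = 0.354 ft.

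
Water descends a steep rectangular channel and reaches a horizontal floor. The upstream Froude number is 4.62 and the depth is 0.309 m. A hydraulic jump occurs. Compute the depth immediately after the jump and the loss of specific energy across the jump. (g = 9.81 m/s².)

y₂ = 1.87 m; ΔE = 1.65 m

Fr₁ = 4.62 (given).
By Bélanger, y₂/y₁ = ½[√(1 + 8Fr₁²) − 1] = ½[√171.8 − 1] = 6.05.
y₂ = 6.05 × 0.309 = 1.87 m.
V₁ = Fr₁·√(g·y₁) = 4.62×√(9.81×0.309) = 8.04 m/s; q = V₁·y₁ = 2.49 m²/s. V₂ = q/y₂ = 2.49/1.87 = 1.33 m/s. E₁ = y₁ + V₁²/2g = 3.61 m; E₂ = y₂ + V₂²/2g = 1.96 m. ΔE = E₁ − E₂ = 1.65 m.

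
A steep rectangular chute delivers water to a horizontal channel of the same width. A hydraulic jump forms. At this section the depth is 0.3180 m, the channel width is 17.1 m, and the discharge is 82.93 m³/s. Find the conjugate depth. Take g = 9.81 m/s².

q = Q/b = 82.93/17.1 = 4.850 m²/s; V₁ = q/y₁ = 15.25 m/s. Fr₁ = V₁/√(g·y₁) = 8.635.
Bélanger equation: y₂/y₁ = ½[√(1 + 8Fr₁²) − 1] = ½[√597.45 − 1] = 11.72.
y₂ = 11.72 × 0.3180 = 3.727 m.

y₂ = 3.727 m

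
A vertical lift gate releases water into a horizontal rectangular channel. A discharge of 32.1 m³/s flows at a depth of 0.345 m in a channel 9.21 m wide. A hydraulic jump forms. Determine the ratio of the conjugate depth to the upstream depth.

q = Q/b = 32.1/9.21 = 3.49 m²/s; V₁ = q/y₁ = 10.1 m/s. Fr₁ = V₁/√(g·y₁) = 5.49.
Conjugate-depth relation: y₂/y₁ = ½[√(1 + 8Fr₁²) − 1] = ½[√242.2 − 1] = 7.28.

y₂/y₁ = 7.28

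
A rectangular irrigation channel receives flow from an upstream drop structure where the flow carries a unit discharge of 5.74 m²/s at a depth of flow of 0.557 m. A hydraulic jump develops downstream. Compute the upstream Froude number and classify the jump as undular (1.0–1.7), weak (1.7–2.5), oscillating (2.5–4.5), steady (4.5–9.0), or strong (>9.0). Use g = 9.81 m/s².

V₁ = q/y₁ = 5.74/0.557 = 10.3 m/s. Fr₁ = V₁/√(g·y₁) = 10.3/√(9.81×0.557) = 4.41.
Fr₁ = 4.41 lies in the oscillating range.

Fr₁ = 4.41; oscillating jump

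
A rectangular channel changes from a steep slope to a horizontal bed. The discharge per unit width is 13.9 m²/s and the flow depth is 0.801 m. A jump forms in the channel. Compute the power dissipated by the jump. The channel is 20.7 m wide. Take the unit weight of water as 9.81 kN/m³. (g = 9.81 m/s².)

V₁ = q/y₁ = 13.9/0.801 = 17.4 m/s. Fr₁ = V₁/√(g·y₁) = 17.4/√(9.81×0.801) = 6.19.
From the momentum equation for a rectangular channel, y₂/y₁ = ½[√(1 + 8Fr₁²) − 1] = ½[√307.6 − 1] = 8.27.
y₂ = 8.27 × 0.801 = 6.62 m.
V₂ = q/y₂ = 13.9/6.62 = 2.10 m/s. E₁ = y₁ + V₁²/2g = 16.1 m; E₂ = y₂ + V₂²/2g = 6.85 m. ΔE = E₁ − E₂ = 9.30 m.
Q = q·b = 13.9 × 20.7 = 288 m³/s. P = γ·Q·ΔE = 9.81 × 288 × 9.30 = 26255 kW.

P = 26255 kW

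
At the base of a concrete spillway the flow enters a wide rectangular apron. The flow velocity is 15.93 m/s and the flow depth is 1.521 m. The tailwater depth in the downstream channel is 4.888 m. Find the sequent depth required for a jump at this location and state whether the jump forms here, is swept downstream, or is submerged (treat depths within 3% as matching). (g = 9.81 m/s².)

Fr₁ = V₁/√(g·y₁) = 15.93/√(9.81×1.521) = 4.124.
By Bélanger, y₂/y₁ = ½[√(1 + 8Fr₁²) − 1] = ½[√137.06 − 1] = 5.354.
y₂ = 5.354 × 1.521 = 8.143 m.
Tailwater y_tw = 4.888 m: y_tw < y₂, so the jump is swept downstream.

y₂ = 8.143 m; the jump is swept downstream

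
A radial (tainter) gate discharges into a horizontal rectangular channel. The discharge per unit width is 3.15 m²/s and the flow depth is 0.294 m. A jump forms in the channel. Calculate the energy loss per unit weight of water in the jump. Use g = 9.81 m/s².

ΔE = 3.58 m

V₁ = q/y₁ = 3.15/0.294 = 10.7 m/s. Fr₁ = V₁/√(g·y₁) = 10.7/√(9.81×0.294) = 6.31.
By Bélanger, y₂/y₁ = ½[√(1 + 8Fr₁²) − 1] = ½[√319.4 − 1] = 8.44.
y₂ = 8.44 × 0.294 = 2.48 m.
V₂ = q/y₂ = 3.15/2.48 = 1.27 m/s. E₁ = y₁ + V₁²/2g = 6.14 m; E₂ = y₂ + V₂²/2g = 2.56 m. ΔE = E₁ − E₂ = 3.58 m.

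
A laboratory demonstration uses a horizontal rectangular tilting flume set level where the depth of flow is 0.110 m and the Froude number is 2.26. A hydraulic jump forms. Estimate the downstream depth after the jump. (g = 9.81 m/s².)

y₂ = 0.301 m

Fr₁ = 2.26 (given).
Sequent-depth ratio: y₂/y₁ = ½[√(1 + 8Fr₁²) − 1] = ½[√41.86 − 1] = 2.73.
y₂ = 2.73 × 0.110 = 0.301 m.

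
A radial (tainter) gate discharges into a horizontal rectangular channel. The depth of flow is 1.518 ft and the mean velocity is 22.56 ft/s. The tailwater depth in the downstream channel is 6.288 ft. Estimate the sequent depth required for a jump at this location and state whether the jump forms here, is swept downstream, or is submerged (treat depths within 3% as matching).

Fr₁ = V₁/√(g·y₁) = 22.56/√(32.2×1.518) = 3.227.
Bélanger equation: y₂/y₁ = ½[√(1 + 8Fr₁²) − 1] = ½[√84.299 − 1] = 4.091.
y₂ = 4.091 × 1.518 = 6.210 ft.
Tailwater y_tw = 6.288 ft: y_tw ≈ y₂, so the jump forms here.

y₂ = 6.210 ft; the jump forms here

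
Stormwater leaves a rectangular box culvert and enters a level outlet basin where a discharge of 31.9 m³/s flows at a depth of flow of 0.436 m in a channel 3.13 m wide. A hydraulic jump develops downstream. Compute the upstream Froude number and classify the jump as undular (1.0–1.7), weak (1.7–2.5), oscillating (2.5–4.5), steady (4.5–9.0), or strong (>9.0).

Fr₁ = 11.3; strong jump

q = Q/b = 31.9/3.13 = 10.2 m²/s; V₁ = q/y₁ = 23.4 m/s. Fr₁ = V₁/√(g·y₁) = 11.3.
Fr₁ = 11.3 lies in the strong range.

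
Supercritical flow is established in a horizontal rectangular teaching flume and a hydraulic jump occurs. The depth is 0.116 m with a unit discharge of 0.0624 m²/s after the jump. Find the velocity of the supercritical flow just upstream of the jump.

V₁ = 1.45 m/s

V₂ = q/y₂ = 0.0624/0.116 = 0.538 m/s; Fr₂ = V₂/√(g·y₂) = 0.504.
From the momentum equation (using Fr₂), y₁/y₂ = ½[√(1 + 8Fr₂²) − 1] = ½[√3.034 − 1] = 0.371.
y₁ = 0.371 × 0.116 = 0.0430 m.
V₁ = q/y₁ = 0.0624/0.0430 = 1.45 m/s.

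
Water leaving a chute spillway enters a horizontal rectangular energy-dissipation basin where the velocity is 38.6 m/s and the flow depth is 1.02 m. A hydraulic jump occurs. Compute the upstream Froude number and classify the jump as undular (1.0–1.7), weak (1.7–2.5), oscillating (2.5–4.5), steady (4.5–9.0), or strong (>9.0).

Fr₁ = 12.2; strong jump

Fr₁ = V₁/√(g·y₁) = 38.6/√(9.81×1.02) = 12.2.
Fr₁ = 12.2 lies in the strong range.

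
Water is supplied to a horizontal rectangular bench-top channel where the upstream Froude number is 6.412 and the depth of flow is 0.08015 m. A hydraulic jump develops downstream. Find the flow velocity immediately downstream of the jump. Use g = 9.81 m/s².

Fr₁ = 6.412 (given).
Sequent-depth ratio: y₂/y₁ = ½[√(1 + 8Fr₁²) − 1] = ½[√329.91 − 1] = 8.582.
y₂ = 8.582 × 0.08015 = 0.6878 m.
V₁ = Fr₁·√(g·y₁) = 6.412×√(9.81×0.08015) = 5.686 m/s; q = V₁·y₁ = 0.4557 m²/s.
V₂ = q/y₂ = 0.4557/0.6878 = 0.6625 m/s.

V₂ = 0.6625 m/s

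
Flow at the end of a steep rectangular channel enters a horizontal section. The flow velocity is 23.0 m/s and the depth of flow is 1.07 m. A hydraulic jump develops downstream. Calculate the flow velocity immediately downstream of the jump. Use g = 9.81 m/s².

V₂ = 2.41 m/s

Fr₁ = V₁/√(g·y₁) = 23.0/√(9.81×1.07) = 7.10.
Bélanger equation: y₂/y₁ = ½[√(1 + 8Fr₁²) − 1] = ½[√404.2 − 1] = 9.55.
y₂ = 9.55 × 1.07 = 10.2 m.
q = V₁·y₁ = 23.0 × 1.07 = 24.6 m²/s.
V₂ = q/y₂ = 24.6/10.2 = 2.41 m/s.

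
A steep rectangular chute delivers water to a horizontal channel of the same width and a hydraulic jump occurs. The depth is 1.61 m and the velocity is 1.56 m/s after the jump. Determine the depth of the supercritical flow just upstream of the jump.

Fr₂ = V₂/√(g·y₂) = 1.56/√(9.81×1.61) = 0.393.
The Bélanger relation is symmetric: y₁/y₂ = ½[√(1 + 8Fr₂²) − 1] = ½[√2.233 − 1] = 0.247.
y₁ = 0.247 × 1.61 = 0.398 m.

y₁ = 0.398 m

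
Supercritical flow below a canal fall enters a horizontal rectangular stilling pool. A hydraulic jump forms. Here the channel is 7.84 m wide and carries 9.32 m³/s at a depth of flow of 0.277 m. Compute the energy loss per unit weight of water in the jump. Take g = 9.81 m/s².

q = Q/b = 9.32/7.84 = 1.19 m²/s; V₁ = q/y₁ = 4.29 m/s. Fr₁ = V₁/√(g·y₁) = 2.60.
Sequent-depth ratio: y₂/y₁ = ½[√(1 + 8Fr₁²) − 1] = ½[√55.22 − 1] = 3.22.
y₂ = 3.22 × 0.277 = 0.891 m.
V₂ = q/y₂ = 1.19/0.891 = 1.33 m/s. E₁ = y₁ + V₁²/2g = 1.22 m; E₂ = y₂ + V₂²/2g = 0.982 m. ΔE = E₁ − E₂ = 0.234 m.

ΔE = 0.234 m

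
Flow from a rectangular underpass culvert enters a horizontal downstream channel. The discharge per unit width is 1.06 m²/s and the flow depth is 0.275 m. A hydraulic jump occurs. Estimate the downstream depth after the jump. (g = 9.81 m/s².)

V₁ = q/y₁ = 1.06/0.275 = 3.85 m/s. Fr₁ = V₁/√(g·y₁) = 3.85/√(9.81×0.275) = 2.35.
Sequent-depth ratio: y₂/y₁ = ½[√(1 + 8Fr₁²) − 1] = ½[√45.06 − 1] = 2.86.
y₂ = 2.86 × 0.275 = 0.785 m.

y₂ = 0.785 m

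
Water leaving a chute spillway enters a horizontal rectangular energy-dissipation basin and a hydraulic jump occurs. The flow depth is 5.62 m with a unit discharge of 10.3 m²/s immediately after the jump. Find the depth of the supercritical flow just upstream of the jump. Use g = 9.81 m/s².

y₁ = 0.617 m

V₂ = q/y₂ = 10.3/5.62 = 1.83 m/s; Fr₂ = V₂/√(g·y₂) = 0.247.
Since the conjugate-depth ratio holds either way, y₁/y₂ = ½[√(1 + 8Fr₂²) − 1] = ½[√1.487 − 1] = 0.110.
y₁ = 0.110 × 5.62 = 0.617 m.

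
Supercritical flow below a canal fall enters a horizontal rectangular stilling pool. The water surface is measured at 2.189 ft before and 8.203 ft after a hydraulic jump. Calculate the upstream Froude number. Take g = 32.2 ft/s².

Fr₁ = 2.982

For a rectangular channel the momentum equation gives q² = ½·g·y₁·y₂·(y₁ + y₂) = ½×32.2×2.189×8.203×10.39 = 3004.
q = √3004 = 54.81 ft²/s.
V₁ = q/y₁ = 25.04 ft/s; Fr₁ = V₁/√(g·y₁) = 2.982.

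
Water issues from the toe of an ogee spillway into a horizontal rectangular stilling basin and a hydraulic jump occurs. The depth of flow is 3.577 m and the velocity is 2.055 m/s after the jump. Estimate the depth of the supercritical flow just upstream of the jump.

y₁ = 0.7172 m

Fr₂ = V₂/√(g·y₂) = 2.055/√(9.81×3.577) = 0.3469.
From the momentum equation (using Fr₂), y₁/y₂ = ½[√(1 + 8Fr₂²) − 1] = ½[√1.9628 − 1] = 0.2005.
y₁ = 0.2005 × 3.577 = 0.7172 m.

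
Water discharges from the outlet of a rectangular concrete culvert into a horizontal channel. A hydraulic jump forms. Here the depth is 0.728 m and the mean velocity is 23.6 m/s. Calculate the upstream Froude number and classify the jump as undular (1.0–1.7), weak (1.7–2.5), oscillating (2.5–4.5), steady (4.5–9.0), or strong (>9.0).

Fr₁ = 8.83; steady jump

Fr₁ = V₁/√(g·y₁) = 23.6/√(9.81×0.728) = 8.83.
Fr₁ = 8.83 lies in the steady range.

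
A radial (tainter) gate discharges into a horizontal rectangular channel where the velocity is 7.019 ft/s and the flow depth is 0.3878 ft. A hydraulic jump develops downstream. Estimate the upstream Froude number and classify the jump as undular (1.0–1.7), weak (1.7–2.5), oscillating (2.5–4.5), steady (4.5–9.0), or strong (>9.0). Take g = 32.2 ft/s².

Fr₁ = V₁/√(g·y₁) = 7.019/√(32.2×0.3878) = 1.986.
Fr₁ = 1.986 lies in the weak range.

Fr₁ = 1.986; weak jump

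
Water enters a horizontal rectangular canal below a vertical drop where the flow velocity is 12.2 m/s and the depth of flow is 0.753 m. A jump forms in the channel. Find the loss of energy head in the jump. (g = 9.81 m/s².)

Fr₁ = V₁/√(g·y₁) = 12.2/√(9.81×0.753) = 4.49.
By Bélanger, y₂/y₁ = ½[√(1 + 8Fr₁²) − 1] = ½[√162.2 − 1] = 5.87.
y₂ = 5.87 × 0.753 = 4.42 m.
q = V₁·y₁ = 12.2 × 0.753 = 9.19 m²/s. V₂ = q/y₂ = 9.19/4.42 = 2.08 m/s. E₁ = y₁ + V₁²/2g = 8.34 m; E₂ = y₂ + V₂²/2g = 4.64 m. ΔE = E₁ − E₂ = 3.70 m.

ΔE = 3.70 m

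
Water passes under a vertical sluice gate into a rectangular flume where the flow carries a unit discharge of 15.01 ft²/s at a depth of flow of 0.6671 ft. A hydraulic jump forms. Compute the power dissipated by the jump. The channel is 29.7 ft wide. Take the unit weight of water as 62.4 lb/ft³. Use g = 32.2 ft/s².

V₁ = q/y₁ = 15.01/0.6671 = 22.50 ft/s. Fr₁ = V₁/√(g·y₁) = 22.50/√(32.2×0.6671) = 4.855.
Bélanger equation: y₂/y₁ = ½[√(1 + 8Fr₁²) − 1] = ½[√189.55 − 1] = 6.384.
y₂ = 6.384 × 0.6671 = 4.259 ft.
V₂ = q/y₂ = 15.01/4.259 = 3.525 ft/s. E₁ = y₁ + V₁²/2g = 8.528 ft; E₂ = y₂ + V₂²/2g = 4.452 ft. ΔE = E₁ − E₂ = 4.077 ft.
Q = q·b = 15.01 × 29.7 = 445.8 cfs. P = γ·Q·ΔE/550 = 62.4 × 445.8 × 4.077 / 550 = 206.2 hp.

P = 206.2 hp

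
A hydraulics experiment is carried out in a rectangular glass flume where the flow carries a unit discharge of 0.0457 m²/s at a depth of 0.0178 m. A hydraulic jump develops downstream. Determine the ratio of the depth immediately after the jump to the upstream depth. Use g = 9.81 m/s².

V₁ = q/y₁ = 0.0457/0.0178 = 2.57 m/s. Fr₁ = V₁/√(g·y₁) = 2.57/√(9.81×0.0178) = 6.14.
Bélanger equation: y₂/y₁ = ½[√(1 + 8Fr₁²) − 1] = ½[√303.0 − 1] = 8.20.

y₂/y₁ = 8.20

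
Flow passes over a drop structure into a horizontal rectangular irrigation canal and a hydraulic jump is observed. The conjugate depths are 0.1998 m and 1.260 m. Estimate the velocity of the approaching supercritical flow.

V₁ = 6.720 m/s

For a rectangular channel the momentum equation gives q² = ½·g·y₁·y₂·(y₁ + y₂) = ½×9.81×0.1998×1.260×1.460 = 1.803.
q = √1.803 = 1.343 m²/s.
V₁ = q/y₁ = 1.343/0.1998 = 6.720 m/s.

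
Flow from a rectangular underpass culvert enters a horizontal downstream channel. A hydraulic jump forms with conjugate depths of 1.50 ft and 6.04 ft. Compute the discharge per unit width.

q = 33.2 ft²/s

For a rectangular channel the momentum equation gives q² = ½·g·y₁·y₂·(y₁ + y₂) = ½×32.2×1.50×6.04×7.54 = 1100.
q = √1100 = 33.2 ft²/s.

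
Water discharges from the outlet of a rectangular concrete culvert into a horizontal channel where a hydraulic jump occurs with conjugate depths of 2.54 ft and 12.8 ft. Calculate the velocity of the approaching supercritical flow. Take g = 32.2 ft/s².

V₁ = 35.3 ft/s

For a rectangular channel the momentum equation gives q² = ½·g·y₁·y₂·(y₁ + y₂) = ½×32.2×2.54×12.8×15.3 = 8030.
q = √8030 = 89.6 ft²/s.
V₁ = q/y₁ = 89.6/2.54 = 35.3 ft/s.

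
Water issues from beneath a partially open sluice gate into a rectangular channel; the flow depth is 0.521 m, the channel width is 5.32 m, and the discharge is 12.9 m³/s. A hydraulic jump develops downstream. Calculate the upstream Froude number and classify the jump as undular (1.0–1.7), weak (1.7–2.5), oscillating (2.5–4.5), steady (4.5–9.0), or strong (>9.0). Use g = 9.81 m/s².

Fr₁ = 2.06; weak jump

q = Q/b = 12.9/5.32 = 2.42 m²/s; V₁ = q/y₁ = 4.65 m/s. Fr₁ = V₁/√(g·y₁) = 2.06.
Fr₁ = 2.06 lies in the weak range.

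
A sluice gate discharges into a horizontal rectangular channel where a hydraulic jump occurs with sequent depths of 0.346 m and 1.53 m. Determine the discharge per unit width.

q = 2.21 m²/s

For a rectangular channel the momentum equation gives q² = ½·g·y₁·y₂·(y₁ + y₂) = ½×9.81×0.346×1.53×1.88 = 4.87.
q = √4.87 = 2.21 m²/s.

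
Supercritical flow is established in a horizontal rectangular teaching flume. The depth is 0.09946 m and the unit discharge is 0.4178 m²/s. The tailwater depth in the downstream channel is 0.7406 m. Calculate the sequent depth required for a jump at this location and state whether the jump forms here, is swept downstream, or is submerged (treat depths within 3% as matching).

V₁ = q/y₁ = 0.4178/0.09946 = 4.201 m/s. Fr₁ = V₁/√(g·y₁) = 4.201/√(9.81×0.09946) = 4.253.
Conjugate-depth relation: y₂/y₁ = ½[√(1 + 8Fr₁²) − 1] = ½[√145.68 − 1] = 5.535.
y₂ = 5.535 × 0.09946 = 0.5505 m.
Tailwater y_tw = 0.7406 m: y_tw > y₂, so the jump is submerged.

y₂ = 0.5505 m; the jump is submerged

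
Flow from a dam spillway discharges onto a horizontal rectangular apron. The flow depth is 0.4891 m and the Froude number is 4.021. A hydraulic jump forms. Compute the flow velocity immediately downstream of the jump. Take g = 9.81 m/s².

Fr₁ = 4.021 (given).
Conjugate-depth relation: y₂/y₁ = ½[√(1 + 8Fr₁²) − 1] = ½[√130.35 − 1] = 5.208.
y₂ = 5.208 × 0.4891 = 2.547 m.
V₁ = Fr₁·√(g·y₁) = 4.021×√(9.81×0.4891) = 8.808 m/s; q = V₁·y₁ = 4.308 m²/s.
V₂ = q/y₂ = 4.308/2.547 = 1.691 m/s.

V₂ = 1.691 m/s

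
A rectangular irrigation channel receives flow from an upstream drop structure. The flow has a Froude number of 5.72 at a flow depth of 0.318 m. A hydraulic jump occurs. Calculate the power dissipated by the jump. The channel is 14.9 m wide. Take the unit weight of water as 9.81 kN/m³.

P = 1414 kW

Fr₁ = 5.72 (given).
From the momentum equation for a rectangular channel, y₂/y₁ = ½[√(1 + 8Fr₁²) − 1] = ½[√262.7 − 1] = 7.60.
y₂ = 7.60 × 0.318 = 2.42 m.
Head loss: ΔE = (y₂ − y₁)³/(4y₁y₂) = (2.42 − 0.318)³/(4×0.318×2.42) = 9.27/3.08 = 3.01 m.
V₁ = Fr₁·√(g·y₁) = 5.72×√(9.81×0.318) = 10.1 m/s; q = V₁·y₁ = 3.21 m²/s. Q = q·b = 3.21 × 14.9 = 47.9 m³/s. P = γ·Q·ΔE = 9.81 × 47.9 × 3.01 = 1414 kW.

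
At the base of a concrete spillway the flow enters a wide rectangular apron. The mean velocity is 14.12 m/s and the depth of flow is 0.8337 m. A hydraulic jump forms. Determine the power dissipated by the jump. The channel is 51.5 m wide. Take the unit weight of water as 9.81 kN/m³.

P = 31733 kW

Fr₁ = V₁/√(g·y₁) = 14.12/√(9.81×0.8337) = 4.937.
Bélanger equation: y₂/y₁ = ½[√(1 + 8Fr₁²) − 1] = ½[√196.02 − 1] = 6.500.
y₂ = 6.500 × 0.8337 = 5.419 m.
Head loss: ΔE = (y₂ − y₁)³/(4y₁y₂) = (5.419 − 0.8337)³/(4×0.8337×5.419) = 96.43/18.07 = 5.336 m.
q = V₁·y₁ = 14.12 × 0.8337 = 11.77 m²/s. Q = q·b = 11.77 × 51.5 = 606.2 m³/s. P = γ·Q·ΔE = 9.81 × 606.2 × 5.336 = 31733 kW.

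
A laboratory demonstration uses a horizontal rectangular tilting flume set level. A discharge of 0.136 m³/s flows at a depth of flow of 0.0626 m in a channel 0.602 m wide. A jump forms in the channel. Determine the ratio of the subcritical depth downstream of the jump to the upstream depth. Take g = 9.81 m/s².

q = Q/b = 0.136/0.602 = 0.226 m²/s; V₁ = q/y₁ = 3.61 m/s. Fr₁ = V₁/√(g·y₁) = 4.61.
From the momentum equation for a rectangular channel, y₂/y₁ = ½[√(1 + 8Fr₁²) − 1] = ½[√170.7 − 1] = 6.03.

y₂/y₁ = 6.03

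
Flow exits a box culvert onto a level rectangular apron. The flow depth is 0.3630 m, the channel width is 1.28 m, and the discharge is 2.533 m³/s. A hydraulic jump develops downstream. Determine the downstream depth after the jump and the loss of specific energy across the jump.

y₂ = 1.313 m; ΔE = 0.4493 m

q = Q/b = 2.533/1.28 = 1.979 m²/s; V₁ = q/y₁ = 5.452 m/s. Fr₁ = V₁/√(g·y₁) = 2.889.
By Bélanger, y₂/y₁ = ½[√(1 + 8Fr₁²) − 1] = ½[√67.765 − 1] = 3.616.
y₂ = 3.616 × 0.3630 = 1.313 m.
V₂ = q/y₂ = 1.979/1.313 = 1.508 m/s. E₁ = y₁ + V₁²/2g = 1.878 m; E₂ = y₂ + V₂²/2g = 1.428 m. ΔE = E₁ − E₂ = 0.4493 m.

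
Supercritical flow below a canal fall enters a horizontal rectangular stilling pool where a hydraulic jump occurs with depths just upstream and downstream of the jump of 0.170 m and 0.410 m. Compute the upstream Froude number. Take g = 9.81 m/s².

For a rectangular channel the momentum equation gives q² = ½·g·y₁·y₂·(y₁ + y₂) = ½×9.81×0.170×0.410×0.580 = 0.198.
q = √0.198 = 0.445 m²/s.
V₁ = q/y₁ = 2.62 m/s; Fr₁ = V₁/√(g·y₁) = 2.03.

Fr₁ = 2.03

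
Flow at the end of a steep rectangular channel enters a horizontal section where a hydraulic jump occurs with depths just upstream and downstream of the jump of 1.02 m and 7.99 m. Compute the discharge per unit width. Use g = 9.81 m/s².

For a rectangular channel the momentum equation gives q² = ½·g·y₁·y₂·(y₁ + y₂) = ½×9.81×1.02×7.99×9.01 = 360.
q = √360 = 19.0 m²/s.

q = 19.0 m²/s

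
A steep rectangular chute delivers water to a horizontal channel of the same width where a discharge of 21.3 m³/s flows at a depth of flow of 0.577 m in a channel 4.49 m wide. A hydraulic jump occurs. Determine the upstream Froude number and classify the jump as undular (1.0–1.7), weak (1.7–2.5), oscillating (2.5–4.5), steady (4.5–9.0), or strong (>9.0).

q = Q/b = 21.3/4.49 = 4.74 m²/s; V₁ = q/y₁ = 8.22 m/s. Fr₁ = V₁/√(g·y₁) = 3.46.
Fr₁ = 3.46 lies in the oscillating range.

Fr₁ = 3.46; oscillating jump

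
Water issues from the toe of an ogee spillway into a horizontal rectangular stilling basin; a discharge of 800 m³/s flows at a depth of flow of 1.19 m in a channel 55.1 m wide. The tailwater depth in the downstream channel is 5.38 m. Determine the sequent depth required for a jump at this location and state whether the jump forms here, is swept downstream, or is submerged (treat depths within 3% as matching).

q = Q/b = 800/55.1 = 14.5 m²/s; V₁ = q/y₁ = 12.2 m/s. Fr₁ = V₁/√(g·y₁) = 3.57.
Sequent-depth ratio: y₂/y₁ = ½[√(1 + 8Fr₁²) − 1] = ½[√103.0 − 1] = 4.57.
y₂ = 4.57 × 1.19 = 5.44 m.
Tailwater y_tw = 5.38 m: y_tw ≈ y₂, so the jump forms here.

y₂ = 5.44 m; the jump forms here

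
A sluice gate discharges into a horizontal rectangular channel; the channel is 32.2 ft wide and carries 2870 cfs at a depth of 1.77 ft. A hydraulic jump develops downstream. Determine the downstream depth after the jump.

y₂ = 15.8 ft

q = Q/b = 2870/32.2 = 89.1 ft²/s; V₁ = q/y₁ = 50.4 ft/s. Fr₁ = V₁/√(g·y₁) = 6.67.
Bélanger equation: y₂/y₁ = ½[√(1 + 8Fr₁²) − 1] = ½[√356.9 − 1] = 8.95.
y₂ = 8.95 × 1.77 = 15.8 ft.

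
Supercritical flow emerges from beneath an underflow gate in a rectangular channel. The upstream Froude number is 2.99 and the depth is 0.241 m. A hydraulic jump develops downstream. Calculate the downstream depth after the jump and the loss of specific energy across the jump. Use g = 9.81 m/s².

y₂ = 0.906 m; ΔE = 0.336 m

Fr₁ = 2.99 (given).
Sequent-depth ratio: y₂/y₁ = ½[√(1 + 8Fr₁²) − 1] = ½[√72.52 − 1] = 3.76.
y₂ = 3.76 × 0.241 = 0.906 m.
V₁ = Fr₁·√(g·y₁) = 2.99×√(9.81×0.241) = 4.60 m/s; q = V₁·y₁ = 1.11 m²/s. V₂ = q/y₂ = 1.11/0.906 = 1.22 m/s. E₁ = y₁ + V₁²/2g = 1.32 m; E₂ = y₂ + V₂²/2g = 0.982 m. ΔE = E₁ − E₂ = 0.336 m.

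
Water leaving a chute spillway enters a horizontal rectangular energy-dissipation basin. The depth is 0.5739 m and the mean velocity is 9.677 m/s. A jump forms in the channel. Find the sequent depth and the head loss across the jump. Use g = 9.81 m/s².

Fr₁ = V₁/√(g·y₁) = 9.677/√(9.81×0.5739) = 4.078.
From the momentum equation for a rectangular channel, y₂/y₁ = ½[√(1 + 8Fr₁²) − 1] = ½[√134.07 − 1] = 5.289.
y₂ = 5.289 × 0.5739 = 3.036 m.
Head loss: ΔE = (y₂ − y₁)³/(4y₁y₂) = (3.036 − 0.5739)³/(4×0.5739×3.036) = 14.92/6.968 = 2.141 m.

y₂ = 3.036 m; ΔE = 2.141 m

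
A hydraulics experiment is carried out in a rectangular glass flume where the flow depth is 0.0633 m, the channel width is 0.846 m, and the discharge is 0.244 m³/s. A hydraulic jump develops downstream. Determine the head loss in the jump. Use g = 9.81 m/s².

ΔE = 0.617 m

q = Q/b = 0.244/0.846 = 0.288 m²/s; V₁ = q/y₁ = 4.56 m/s. Fr₁ = V₁/√(g·y₁) = 5.78.
By Bélanger, y₂/y₁ = ½[√(1 + 8Fr₁²) − 1] = ½[√268.5 − 1] = 7.69.
y₂ = 7.69 × 0.0633 = 0.487 m.
V₂ = q/y₂ = 0.288/0.487 = 0.592 m/s. E₁ = y₁ + V₁²/2g = 1.12 m; E₂ = y₂ + V₂²/2g = 0.505 m. ΔE = E₁ − E₂ = 0.617 m.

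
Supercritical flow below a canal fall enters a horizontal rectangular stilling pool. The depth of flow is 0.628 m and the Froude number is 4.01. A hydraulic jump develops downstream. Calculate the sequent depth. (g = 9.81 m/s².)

y₂ = 3.26 m

Fr₁ = 4.01 (given).
Bélanger equation: y₂/y₁ = ½[√(1 + 8Fr₁²) − 1] = ½[√129.6 − 1] = 5.19.
y₂ = 5.19 × 0.628 = 3.26 m.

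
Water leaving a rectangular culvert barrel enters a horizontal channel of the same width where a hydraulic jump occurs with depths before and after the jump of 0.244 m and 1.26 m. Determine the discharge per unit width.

q = 1.51 m²/s

For a rectangular channel the momentum equation gives q² = ½·g·y₁·y₂·(y₁ + y₂) = ½×9.81×0.244×1.26×1.50 = 2.27.
q = √2.27 = 1.51 m²/s.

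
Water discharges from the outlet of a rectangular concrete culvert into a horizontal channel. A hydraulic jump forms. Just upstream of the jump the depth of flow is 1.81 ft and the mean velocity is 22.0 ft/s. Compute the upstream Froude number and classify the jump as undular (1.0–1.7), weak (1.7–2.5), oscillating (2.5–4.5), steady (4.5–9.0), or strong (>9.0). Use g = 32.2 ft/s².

Fr₁ = V₁/√(g·y₁) = 22.0/√(32.2×1.81) = 2.88.
Fr₁ = 2.88 lies in the oscillating range.

Fr₁ = 2.88; oscillating jump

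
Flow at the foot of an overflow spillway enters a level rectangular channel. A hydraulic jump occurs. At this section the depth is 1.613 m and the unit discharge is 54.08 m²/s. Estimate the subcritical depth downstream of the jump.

V₁ = q/y₁ = 54.08/1.613 = 33.53 m/s. Fr₁ = V₁/√(g·y₁) = 33.53/√(9.81×1.613) = 8.429.
Sequent-depth ratio: y₂/y₁ = ½[√(1 + 8Fr₁²) − 1] = ½[√569.32 − 1] = 11.43.
y₂ = 11.43 × 1.613 = 18.44 m.

y₂ = 18.44 m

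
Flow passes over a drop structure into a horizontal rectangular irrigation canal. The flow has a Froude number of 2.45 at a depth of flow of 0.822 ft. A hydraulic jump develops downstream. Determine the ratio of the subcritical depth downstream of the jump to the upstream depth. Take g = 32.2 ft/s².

Fr₁ = 2.45 (given).
Sequent-depth ratio: y₂/y₁ = ½[√(1 + 8Fr₁²) − 1] = ½[√49.02 − 1] = 3.00.

y₂/y₁ = 3.00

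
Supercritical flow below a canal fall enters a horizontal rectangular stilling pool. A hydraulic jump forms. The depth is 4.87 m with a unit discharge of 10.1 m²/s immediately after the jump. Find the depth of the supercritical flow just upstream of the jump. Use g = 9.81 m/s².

y₁ = 0.759 m

V₂ = q/y₂ = 10.1/4.87 = 2.07 m/s; Fr₂ = V₂/√(g·y₂) = 0.300.
Since the conjugate-depth ratio holds either way, y₁/y₂ = ½[√(1 + 8Fr₂²) − 1] = ½[√1.720 − 1] = 0.156.
y₁ = 0.156 × 4.87 = 0.759 m.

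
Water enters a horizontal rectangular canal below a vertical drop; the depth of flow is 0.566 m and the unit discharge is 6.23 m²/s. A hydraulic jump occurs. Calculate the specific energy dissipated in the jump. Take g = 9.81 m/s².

V₁ = q/y₁ = 6.23/0.566 = 11.0 m/s. Fr₁ = V₁/√(g·y₁) = 11.0/√(9.81×0.566) = 4.67.
From the momentum equation for a rectangular channel, y₂/y₁ = ½[√(1 + 8Fr₁²) − 1] = ½[√175.6 − 1] = 6.12.
y₂ = 6.12 × 0.566 = 3.47 m.
V₂ = q/y₂ = 6.23/3.47 = 1.80 m/s. E₁ = y₁ + V₁²/2g = 6.74 m; E₂ = y₂ + V₂²/2g = 3.63 m. ΔE = E₁ − E₂ = 3.11 m.

ΔE = 3.11 m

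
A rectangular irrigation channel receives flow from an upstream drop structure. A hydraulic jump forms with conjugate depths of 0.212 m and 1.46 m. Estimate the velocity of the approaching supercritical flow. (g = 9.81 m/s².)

V₁ = 7.52 m/s

For a rectangular channel the momentum equation gives q² = ½·g·y₁·y₂·(y₁ + y₂) = ½×9.81×0.212×1.46×1.67 = 2.54.
q = √2.54 = 1.59 m²/s.
V₁ = q/y₁ = 1.59/0.212 = 7.52 m/s.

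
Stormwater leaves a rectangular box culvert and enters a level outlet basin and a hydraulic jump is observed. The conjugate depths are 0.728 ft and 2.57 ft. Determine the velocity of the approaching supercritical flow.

V₁ = 13.7 ft/s

For a rectangular channel the momentum equation gives q² = ½·g·y₁·y₂·(y₁ + y₂) = ½×32.2×0.728×2.57×3.30 = 99.3.
q = √99.3 = 9.97 ft²/s.
V₁ = q/y₁ = 9.97/0.728 = 13.7 ft/s.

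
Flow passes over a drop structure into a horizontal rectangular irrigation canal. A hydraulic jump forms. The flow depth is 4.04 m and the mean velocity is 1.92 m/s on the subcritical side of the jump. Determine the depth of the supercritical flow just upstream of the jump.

y₁ = 0.648 m

Fr₂ = V₂/√(g·y₂) = 1.92/√(9.81×4.04) = 0.305.
Applying the sequent-depth relation in reverse, y₁/y₂ = ½[√(1 + 8Fr₂²) − 1] = ½[√1.744 − 1] = 0.160.
y₁ = 0.160 × 4.04 = 0.648 m.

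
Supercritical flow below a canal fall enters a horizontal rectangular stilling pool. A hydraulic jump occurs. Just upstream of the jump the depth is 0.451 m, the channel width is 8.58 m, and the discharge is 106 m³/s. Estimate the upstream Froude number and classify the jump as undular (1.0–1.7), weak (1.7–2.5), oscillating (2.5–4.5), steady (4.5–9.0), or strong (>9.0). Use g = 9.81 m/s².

Fr₁ = 13.0; strong jump

q = Q/b = 106/8.58 = 12.4 m²/s; V₁ = q/y₁ = 27.4 m/s. Fr₁ = V₁/√(g·y₁) = 13.0.
Fr₁ = 13.0 lies in the strong range.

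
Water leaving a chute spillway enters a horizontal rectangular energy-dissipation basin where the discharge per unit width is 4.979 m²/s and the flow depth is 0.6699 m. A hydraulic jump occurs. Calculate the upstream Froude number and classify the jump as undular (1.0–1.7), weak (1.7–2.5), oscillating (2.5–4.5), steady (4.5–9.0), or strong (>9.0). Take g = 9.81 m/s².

V₁ = q/y₁ = 4.979/0.6699 = 7.432 m/s. Fr₁ = V₁/√(g·y₁) = 7.432/√(9.81×0.6699) = 2.899.
Fr₁ = 2.899 lies in the oscillating range.

Fr₁ = 2.899; oscillating jump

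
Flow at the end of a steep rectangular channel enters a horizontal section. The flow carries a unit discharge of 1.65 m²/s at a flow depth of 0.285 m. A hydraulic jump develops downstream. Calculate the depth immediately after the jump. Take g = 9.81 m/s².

y₂ = 1.26 m

V₁ = q/y₁ = 1.65/0.285 = 5.79 m/s. Fr₁ = V₁/√(g·y₁) = 5.79/√(9.81×0.285) = 3.46.
Sequent-depth ratio: y₂/y₁ = ½[√(1 + 8Fr₁²) − 1] = ½[√96.91 − 1] = 4.42.
y₂ = 4.42 × 0.285 = 1.26 m.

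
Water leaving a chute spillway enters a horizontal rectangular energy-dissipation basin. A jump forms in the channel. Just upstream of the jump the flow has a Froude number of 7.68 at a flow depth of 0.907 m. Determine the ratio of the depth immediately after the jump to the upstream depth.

y₂/y₁ = 10.4

Fr₁ = 7.68 (given).
By Bélanger, y₂/y₁ = ½[√(1 + 8Fr₁²) − 1] = ½[√472.9 − 1] = 10.4.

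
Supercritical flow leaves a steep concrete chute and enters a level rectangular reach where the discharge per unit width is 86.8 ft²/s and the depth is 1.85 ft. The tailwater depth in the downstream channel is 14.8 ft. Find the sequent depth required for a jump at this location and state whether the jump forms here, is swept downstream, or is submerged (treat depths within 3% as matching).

V₁ = q/y₁ = 86.8/1.85 = 46.9 ft/s. Fr₁ = V₁/√(g·y₁) = 46.9/√(32.2×1.85) = 6.08.
Sequent-depth ratio: y₂/y₁ = ½[√(1 + 8Fr₁²) − 1] = ½[√296.6 − 1] = 8.11.
y₂ = 8.11 × 1.85 = 15.0 ft.
Tailwater y_tw = 14.8 ft: y_tw ≈ y₂, so the jump forms here.

y₂ = 15.0 ft; the jump forms here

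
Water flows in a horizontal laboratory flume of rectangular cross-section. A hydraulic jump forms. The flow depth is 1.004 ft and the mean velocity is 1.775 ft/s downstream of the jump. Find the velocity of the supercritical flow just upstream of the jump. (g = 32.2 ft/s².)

V₁ = 10.63 ft/s

Fr₂ = V₂/√(g·y₂) = 1.775/√(32.2×1.004) = 0.3122.
From the momentum equation (using Fr₂), y₁/y₂ = ½[√(1 + 8Fr₂²) − 1] = ½[√1.7796 − 1] = 0.1670.
y₁ = 0.1670 × 1.004 = 0.1677 ft.
V₁ = q/y₁ = 1.782/0.1677 = 10.63 ft/s.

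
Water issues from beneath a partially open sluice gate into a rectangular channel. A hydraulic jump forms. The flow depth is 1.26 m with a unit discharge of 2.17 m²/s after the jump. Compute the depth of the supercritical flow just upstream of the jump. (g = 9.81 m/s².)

y₁ = 0.446 m

V₂ = q/y₂ = 2.17/1.26 = 1.72 m/s; Fr₂ = V₂/√(g·y₂) = 0.490.
Since the conjugate-depth ratio holds either way, y₁/y₂ = ½[√(1 + 8Fr₂²) − 1] = ½[√2.920 − 1] = 0.354.
y₁ = 0.354 × 1.26 = 0.446 m.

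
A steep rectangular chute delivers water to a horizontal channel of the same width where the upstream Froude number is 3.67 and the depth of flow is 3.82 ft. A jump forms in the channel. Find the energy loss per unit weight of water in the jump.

ΔE = 10.4 ft

Fr₁ = 3.67 (given).
Sequent-depth ratio: y₂/y₁ = ½[√(1 + 8Fr₁²) − 1] = ½[√108.8 − 1] = 4.71.
y₂ = 4.71 × 3.82 = 18.0 ft.
Head loss: ΔE = (y₂ − y₁)³/(4y₁y₂) = (18.0 − 3.82)³/(4×3.82×18.0) = 2856/275 = 10.4 ft.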